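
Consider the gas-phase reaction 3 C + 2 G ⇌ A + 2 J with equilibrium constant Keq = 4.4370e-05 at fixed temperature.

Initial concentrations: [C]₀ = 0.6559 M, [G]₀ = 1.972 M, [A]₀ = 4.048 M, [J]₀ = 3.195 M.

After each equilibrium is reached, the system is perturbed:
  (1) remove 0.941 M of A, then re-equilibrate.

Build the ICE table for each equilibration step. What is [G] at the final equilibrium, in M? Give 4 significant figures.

[G]_eq = 4.882 M

Q₀ = 37.66 vs Keq = 4.4370e-05 ⇒ Q>K, reverse
Step 1:
                  C         G         A         J
  init       0.6559     1.972     4.048     3.195
  Δ           4.439     2.959     -1.48    -2.959
  eq          5.095     4.931     2.568    0.2357
  solve Keq expr → x = -1.48; check Q = 4.4370e-05
Then remove 0.941 M of A.
Step 2:
                  C         G         A         J
  init        5.095     4.931     1.627    0.2357
  Δ        -0.07351  -0.04901    0.0245   0.04901
  eq          5.021     4.882     1.652    0.2847
  solve Keq expr → x = 0.0245; check Q = 4.4370e-05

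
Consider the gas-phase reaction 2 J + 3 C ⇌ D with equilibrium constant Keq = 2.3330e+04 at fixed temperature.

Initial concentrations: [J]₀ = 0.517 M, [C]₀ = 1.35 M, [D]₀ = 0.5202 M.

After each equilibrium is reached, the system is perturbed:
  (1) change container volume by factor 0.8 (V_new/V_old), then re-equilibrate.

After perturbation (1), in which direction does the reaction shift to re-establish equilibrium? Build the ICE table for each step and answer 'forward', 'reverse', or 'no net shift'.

Direction: forward

Q₀ = 0.791 vs Keq = 2.3330e+04 ⇒ Q<K, forward
Step 1:
                    J           C           D
  init          0.517        1.35      0.5202
  Δ           -0.5044     -0.7566      0.2522
  eq          0.01259      0.5934      0.7724
  solve Keq expr → x = 0.2522; check Q = 2.3330e+04
Then change container volume by factor 0.8 (V_new/V_old).
Step 2:
                    J           C           D
  init        0.01574      0.7417      0.9655
  Δ          -0.00548   -0.008221     0.00274
  eq          0.01025      0.7335      0.9682
  solve Keq expr → x = 0.00274; check Q = 2.3330e+04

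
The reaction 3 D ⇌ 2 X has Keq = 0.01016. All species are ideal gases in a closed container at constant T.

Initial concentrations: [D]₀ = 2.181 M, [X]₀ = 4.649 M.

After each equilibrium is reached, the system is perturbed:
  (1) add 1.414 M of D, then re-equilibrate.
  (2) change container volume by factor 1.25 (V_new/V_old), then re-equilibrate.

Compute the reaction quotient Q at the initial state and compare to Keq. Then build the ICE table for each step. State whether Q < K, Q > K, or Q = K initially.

Q₀ = 2.083; Q > K (proceeds reverse)

Q₀ = 2.083 vs Keq = 0.01016 ⇒ Q>K, reverse
Step 1:
                    D           X
  Initial       2.181       4.649
  Change        4.413      -2.942
  Equil         6.594       1.707
  solve Keq expr → x = -1.471; check Q = 0.01016
Then add 1.414 M of D.
Step 2:
                    D           X
  Initial       8.008       1.707
  Change      -0.5311       0.354
  Equil         7.477       2.061
  solve Keq expr → x = 0.177; check Q = 0.01016
Then change container volume by factor 1.25 (V_new/V_old).
Step 3:
                    D           X
  Initial       5.982       1.649
  Change       0.1675     -0.1117
  Equil         6.149       1.537
  solve Keq expr → x = -0.05584; check Q = 0.01016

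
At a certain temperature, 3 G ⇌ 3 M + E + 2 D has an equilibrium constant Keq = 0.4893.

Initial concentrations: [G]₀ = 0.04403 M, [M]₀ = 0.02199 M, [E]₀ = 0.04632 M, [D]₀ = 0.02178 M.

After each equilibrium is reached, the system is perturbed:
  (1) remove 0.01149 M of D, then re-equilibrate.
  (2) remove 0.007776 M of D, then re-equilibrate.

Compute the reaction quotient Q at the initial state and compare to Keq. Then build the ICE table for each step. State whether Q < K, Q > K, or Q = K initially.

Q₀ = 2.7372e-06; Q < K (proceeds forward)

Q₀ = 2.7372e-06 vs Keq = 0.4893 ⇒ Q<K, forward
Step 1:
                   G          M          E          D
  I          0.04403    0.02199    0.04632    0.02178
  C         -0.03995    0.03995    0.01332    0.02663
  E         0.004079    0.06194    0.05964    0.04841
  solve Keq expr → x = 0.01332; check Q = 0.4893
Then remove 0.01149 M of D.
Step 2:
                   G          M          E          D
  I         0.004079    0.06194    0.05964    0.03692
  C       -6.1131e-04 6.1131e-04 2.0377e-04 4.0754e-04
  E         0.003468    0.06255    0.05984    0.03733
  solve Keq expr → x = 2.0377e-04; check Q = 0.4893
Then remove 0.007776 M of D.
Step 3:
                   G          M          E          D
  I         0.003468    0.06255    0.05984    0.02956
  C       -4.5549e-04 4.5549e-04 1.5183e-04 3.0366e-04
  E         0.003013    0.06301    0.05999    0.02986
  solve Keq expr → x = 1.5183e-04; check Q = 0.4893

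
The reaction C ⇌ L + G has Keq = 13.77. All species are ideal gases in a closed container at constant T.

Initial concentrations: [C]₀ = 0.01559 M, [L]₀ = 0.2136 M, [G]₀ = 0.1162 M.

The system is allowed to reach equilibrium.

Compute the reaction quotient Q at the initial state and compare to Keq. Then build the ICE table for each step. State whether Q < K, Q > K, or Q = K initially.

Q₀ = 1.592; Q < K (proceeds forward)

Q₀ = 1.592 vs Keq = 13.77 ⇒ Q<K, forward
Step 1:
                   C          L          G
  init       0.01559     0.2136     0.1162
  Δ         -0.01345    0.01345    0.01345
  eq        0.002138     0.2271     0.1297
  solve Keq expr → x = 0.01345; check Q = 13.77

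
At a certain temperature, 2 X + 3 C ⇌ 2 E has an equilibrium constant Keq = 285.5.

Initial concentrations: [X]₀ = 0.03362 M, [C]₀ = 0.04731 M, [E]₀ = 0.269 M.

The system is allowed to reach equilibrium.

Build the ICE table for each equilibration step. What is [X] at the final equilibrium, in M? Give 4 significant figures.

Q₀ = 6.0458e+05 vs Keq = 285.5 ⇒ Q>K, reverse
Step 1:
                  X         C         E
  Initial   0.03362   0.04731     0.269
  Change    0.09373    0.1406  -0.09373
  Equil      0.1273    0.1879    0.1753
  solve Keq expr → x = -0.04686; check Q = 285.5

[X]_eq = 0.1273 M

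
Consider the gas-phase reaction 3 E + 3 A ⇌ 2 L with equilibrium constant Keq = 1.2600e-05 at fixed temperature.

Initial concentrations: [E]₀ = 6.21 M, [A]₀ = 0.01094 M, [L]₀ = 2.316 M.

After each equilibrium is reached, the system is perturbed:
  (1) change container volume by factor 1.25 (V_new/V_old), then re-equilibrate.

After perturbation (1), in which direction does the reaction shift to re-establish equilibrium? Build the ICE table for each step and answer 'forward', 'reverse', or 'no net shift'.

Direction: reverse

Q₀ = 1.7106e+04 vs Keq = 1.2600e-05 ⇒ Q>K, reverse
Step 1:
                  E         A         L
  init         6.21   0.01094     2.316
  Δ           2.797     2.797    -1.865
  eq          9.007     2.808    0.4514
  solve Keq expr → x = -0.9323; check Q = 1.2600e-05
Then change container volume by factor 1.25 (V_new/V_old).
Step 2:
                  E         A         L
  init        7.205     2.246    0.3611
  Δ          0.1483    0.1483  -0.09886
  eq          7.354     2.395    0.2623
  solve Keq expr → x = -0.04943; check Q = 1.2600e-05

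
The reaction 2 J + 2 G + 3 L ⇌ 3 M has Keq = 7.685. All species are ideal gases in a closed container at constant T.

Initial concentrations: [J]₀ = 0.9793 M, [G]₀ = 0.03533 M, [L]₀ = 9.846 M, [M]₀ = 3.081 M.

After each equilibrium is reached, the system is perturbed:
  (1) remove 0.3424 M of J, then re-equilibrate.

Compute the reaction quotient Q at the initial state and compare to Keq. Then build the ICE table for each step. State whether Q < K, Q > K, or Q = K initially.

Q₀ = 25.6 vs Keq = 7.685 ⇒ Q>K, reverse
Step 1:
                    J           G           L           M
  I            0.9793     0.03533       9.846       3.081
  C           0.02593     0.02593      0.0389     -0.0389
  E             1.005     0.06126       9.885       3.042
  solve Keq expr → x = -0.01297; check Q = 7.685
Then remove 0.3424 M of J.
Step 2:
                    J           G           L           M
  I            0.6628     0.06126       9.885       3.042
  C           0.02593     0.02593     0.03889    -0.03889
  E            0.6888     0.08719       9.924       3.003
  solve Keq expr → x = -0.01296; check Q = 7.685

Q₀ = 25.6; Q > K (proceeds reverse)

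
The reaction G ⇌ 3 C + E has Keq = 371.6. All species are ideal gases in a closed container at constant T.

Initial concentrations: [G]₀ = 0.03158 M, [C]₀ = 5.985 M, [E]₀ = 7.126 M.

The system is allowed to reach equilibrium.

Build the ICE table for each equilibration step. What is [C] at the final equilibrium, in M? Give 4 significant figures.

Q₀ = 4.8376e+04 vs Keq = 371.6 ⇒ Q>K, reverse
Step 1:
                   G          C          E
  Initial    0.03158      5.985      7.126
  Change      0.7849     -2.355    -0.7849
  Equil       0.8165       3.63      6.341
  solve Keq expr → x = -0.7849; check Q = 371.6

[C]_eq = 3.63 M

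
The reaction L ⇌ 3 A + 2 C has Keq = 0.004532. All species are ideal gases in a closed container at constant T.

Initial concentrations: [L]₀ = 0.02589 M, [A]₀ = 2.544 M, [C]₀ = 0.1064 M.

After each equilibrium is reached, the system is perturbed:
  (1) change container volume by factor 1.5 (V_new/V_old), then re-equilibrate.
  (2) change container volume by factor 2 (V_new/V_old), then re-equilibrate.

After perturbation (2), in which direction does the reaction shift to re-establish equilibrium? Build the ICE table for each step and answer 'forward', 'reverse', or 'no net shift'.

Q₀ = 7.2 vs Keq = 0.004532 ⇒ Q>K, reverse
Step 1:
                   L          A          C
  Initial    0.02589      2.544     0.1064
  Change     0.05068     -0.152    -0.1014
  Equil      0.07657      2.392   0.005036
  solve Keq expr → x = -0.05068; check Q = 0.004532
Then change container volume by factor 1.5 (V_new/V_old).
Step 2:
                   L          A          C
  Initial    0.05105      1.595   0.003357
  Change   -0.002003   0.006008   0.004005
  Equil      0.04905      1.601   0.007362
  solve Keq expr → x = 0.002003; check Q = 0.004532
Then change container volume by factor 2 (V_new/V_old).
Step 3:
                   L          A          C
  Initial    0.02452     0.8003   0.003681
  Change   -0.004623    0.01387   0.009246
  Equil       0.0199     0.8142    0.01293
  solve Keq expr → x = 0.004623; check Q = 0.004532

Direction: forward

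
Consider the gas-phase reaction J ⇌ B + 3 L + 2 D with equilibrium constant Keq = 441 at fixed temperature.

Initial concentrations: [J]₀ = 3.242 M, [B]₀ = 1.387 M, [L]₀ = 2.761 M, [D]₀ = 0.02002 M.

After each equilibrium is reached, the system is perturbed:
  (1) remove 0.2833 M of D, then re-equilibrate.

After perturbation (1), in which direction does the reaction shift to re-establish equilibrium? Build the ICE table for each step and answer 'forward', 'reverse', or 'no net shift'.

Direction: forward

Q₀ = 0.003609 vs Keq = 441 ⇒ Q<K, forward
Step 1:
                    J           B           L           D
  I             3.242       1.387       2.761     0.02002
  C           -0.8628      0.8628       2.588       1.726
  E             2.379        2.25       5.349       1.746
  solve Keq expr → x = 0.8628; check Q = 441
Then remove 0.2833 M of D.
Step 2:
                    J           B           L           D
  I             2.379        2.25       5.349       1.462
  C          -0.06906     0.06906      0.2072      0.1381
  E              2.31       2.319       5.556         1.6
  solve Keq expr → x = 0.06906; check Q = 441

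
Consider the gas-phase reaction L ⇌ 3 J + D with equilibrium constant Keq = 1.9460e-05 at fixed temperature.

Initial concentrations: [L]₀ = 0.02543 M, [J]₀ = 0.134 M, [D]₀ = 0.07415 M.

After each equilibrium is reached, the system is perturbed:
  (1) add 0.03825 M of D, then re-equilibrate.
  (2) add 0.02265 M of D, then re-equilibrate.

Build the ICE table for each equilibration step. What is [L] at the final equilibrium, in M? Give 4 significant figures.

Q₀ = 0.007016 vs Keq = 1.9460e-05 ⇒ Q>K, reverse
Step 1:
                    L           J           D
  I           0.02543       0.134     0.07415
  C           0.03439     -0.1032    -0.03439
  E           0.05982     0.03082     0.03976
  solve Keq expr → x = -0.03439; check Q = 1.9460e-05
Then add 0.03825 M of D.
Step 2:
                    L           J           D
  I           0.05982     0.03082     0.07801
  C          0.001912   -0.005736   -0.001912
  E           0.06173     0.02509      0.0761
  solve Keq expr → x = -0.001912; check Q = 1.9460e-05
Then add 0.02265 M of D.
Step 3:
                    L           J           D
  I           0.06173     0.02509     0.09875
  C        6.5174e-04   -0.001955 -6.5174e-04
  E           0.06239     0.02313     0.09809
  solve Keq expr → x = -6.5174e-04; check Q = 1.9460e-05

[L]_eq = 0.06239 M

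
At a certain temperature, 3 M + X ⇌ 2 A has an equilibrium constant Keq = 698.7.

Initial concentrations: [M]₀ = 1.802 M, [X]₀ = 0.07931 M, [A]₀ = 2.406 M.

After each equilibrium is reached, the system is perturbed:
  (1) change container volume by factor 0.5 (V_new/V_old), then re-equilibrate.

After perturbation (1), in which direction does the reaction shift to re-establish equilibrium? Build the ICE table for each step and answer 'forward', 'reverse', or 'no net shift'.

Direction: forward

Q₀ = 12.47 vs Keq = 698.7 ⇒ Q<K, forward
Step 1:
                  M         X         A
  init        1.802   0.07931     2.406
  Δ         -0.2307  -0.07689    0.1538
  eq          1.571  0.002417      2.56
  solve Keq expr → x = 0.07689; check Q = 698.7
Then change container volume by factor 0.5 (V_new/V_old).
Step 2:
                  M         X         A
  init        3.143  0.004834      5.12
  Δ        -0.01083  -0.00361   0.00722
  eq          3.132  0.001225     5.127
  solve Keq expr → x = 0.00361; check Q = 698.7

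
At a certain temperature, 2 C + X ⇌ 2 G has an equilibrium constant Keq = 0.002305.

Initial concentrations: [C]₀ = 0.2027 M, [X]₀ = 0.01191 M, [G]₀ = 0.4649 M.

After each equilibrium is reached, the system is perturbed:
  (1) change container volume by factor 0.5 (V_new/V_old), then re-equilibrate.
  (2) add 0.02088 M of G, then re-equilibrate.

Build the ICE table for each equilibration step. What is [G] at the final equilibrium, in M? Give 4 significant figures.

[G]_eq = 0.04354 M

Q₀ = 441.7 vs Keq = 0.002305 ⇒ Q>K, reverse
Step 1:
                   C          X          G
  I           0.2027    0.01191     0.4649
  C           0.4497     0.2248    -0.4497
  E           0.6524     0.2367    0.01524
  solve Keq expr → x = -0.2248; check Q = 0.002305
Then change container volume by factor 0.5 (V_new/V_old).
Step 2:
                   C          X          G
  I            1.305     0.4735    0.03048
  C         -0.01196  -0.005979    0.01196
  E            1.293     0.4675    0.04244
  solve Keq expr → x = 0.005979; check Q = 0.002305
Then add 0.02088 M of G.
Step 3:
                   C          X          G
  I            1.293     0.4675    0.06332
  C          0.01978   0.009889   -0.01978
  E            1.313     0.4774    0.04354
  solve Keq expr → x = -0.009889; check Q = 0.002305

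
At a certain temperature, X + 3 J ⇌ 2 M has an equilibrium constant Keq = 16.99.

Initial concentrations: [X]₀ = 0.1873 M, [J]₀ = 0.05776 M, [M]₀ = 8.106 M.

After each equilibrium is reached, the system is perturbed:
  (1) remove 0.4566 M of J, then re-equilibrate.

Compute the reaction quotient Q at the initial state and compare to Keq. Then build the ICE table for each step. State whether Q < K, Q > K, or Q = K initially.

Q₀ = 1.8205e+06; Q > K (proceeds reverse)

Q₀ = 1.8205e+06 vs Keq = 16.99 ⇒ Q>K, reverse
Step 1:
                  X         J         M
  init       0.1873   0.05776     8.106
  Δ          0.5175     1.553    -1.035
  eq         0.7048      1.61     7.071
  solve Keq expr → x = -0.5175; check Q = 16.99
Then remove 0.4566 M of J.
Step 2:
                  X         J         M
  init       0.7048     1.154     7.071
  Δ          0.1148    0.3443   -0.2295
  eq         0.8196     1.498     6.841
  solve Keq expr → x = -0.1148; check Q = 16.99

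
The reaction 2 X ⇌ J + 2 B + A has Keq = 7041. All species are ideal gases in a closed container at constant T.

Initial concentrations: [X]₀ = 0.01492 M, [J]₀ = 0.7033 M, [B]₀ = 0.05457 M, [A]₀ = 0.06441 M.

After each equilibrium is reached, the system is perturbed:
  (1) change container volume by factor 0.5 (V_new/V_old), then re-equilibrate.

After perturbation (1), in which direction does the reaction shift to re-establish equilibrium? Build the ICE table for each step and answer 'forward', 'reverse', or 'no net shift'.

Q₀ = 0.606 vs Keq = 7041 ⇒ Q<K, forward
Step 1:
                  X         J         B         A
  I         0.01492    0.7033   0.05457   0.06441
  C        -0.01473  0.007367   0.01473  0.007367
  E       1.8654e-04    0.7107    0.0693   0.07178
  solve Keq expr → x = 0.007367; check Q = 7041
Then change container volume by factor 0.5 (V_new/V_old).
Step 2:
                  X         J         B         A
  I       3.7307e-04     1.421    0.1386    0.1436
  C       3.7055e-04 -1.8527e-04 -3.7055e-04 -1.8527e-04
  E       7.4362e-04     1.421    0.1382    0.1434
  solve Keq expr → x = -1.8527e-04; check Q = 7041

Direction: reverse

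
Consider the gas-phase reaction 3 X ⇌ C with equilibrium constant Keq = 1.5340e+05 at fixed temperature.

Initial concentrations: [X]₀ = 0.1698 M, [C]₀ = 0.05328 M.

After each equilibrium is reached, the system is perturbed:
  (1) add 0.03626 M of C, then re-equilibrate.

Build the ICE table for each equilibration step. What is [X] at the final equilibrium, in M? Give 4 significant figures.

[X]_eq = 0.009766 M

Q₀ = 10.88 vs Keq = 1.5340e+05 ⇒ Q<K, forward
Step 1:
                    X           C
  init         0.1698     0.05328
  Δ           -0.1609     0.05364
  eq         0.008866      0.1069
  solve Keq expr → x = 0.05364; check Q = 1.5340e+05
Then add 0.03626 M of C.
Step 2:
                    X           C
  init       0.008866      0.1432
  Δ        8.9961e-04 -2.9987e-04
  eq         0.009766      0.1429
  solve Keq expr → x = -2.9987e-04; check Q = 1.5340e+05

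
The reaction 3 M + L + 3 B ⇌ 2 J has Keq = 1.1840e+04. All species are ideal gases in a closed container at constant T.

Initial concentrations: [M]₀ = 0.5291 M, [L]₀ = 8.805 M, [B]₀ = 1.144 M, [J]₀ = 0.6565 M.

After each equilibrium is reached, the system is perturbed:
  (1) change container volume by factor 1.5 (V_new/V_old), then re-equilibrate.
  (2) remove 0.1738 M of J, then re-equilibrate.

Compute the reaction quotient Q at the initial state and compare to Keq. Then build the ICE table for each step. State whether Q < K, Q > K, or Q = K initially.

Q₀ = 0.2207; Q < K (proceeds forward)

Q₀ = 0.2207 vs Keq = 1.1840e+04 ⇒ Q<K, forward
Step 1:
                   M          L          B          J
  init        0.5291      8.805      1.144     0.6565
  Δ          -0.4964    -0.1655    -0.4964     0.3309
  eq         0.03274       8.64     0.6476     0.9874
  solve Keq expr → x = 0.1655; check Q = 1.1840e+04
Then change container volume by factor 1.5 (V_new/V_old).
Step 2:
                   M          L          B          J
  init       0.02183       5.76     0.4318     0.6583
  Δ          0.01875    0.00625    0.01875    -0.0125
  eq         0.04058      5.766     0.4505     0.6458
  solve Keq expr → x = -0.00625; check Q = 1.1840e+04
Then remove 0.1738 M of J.
Step 3:
                   M          L          B          J
  init       0.04058      5.766     0.4505      0.472
  Δ        -0.006918  -0.002306  -0.006918   0.004612
  eq         0.03366      5.764     0.4436     0.4766
  solve Keq expr → x = 0.002306; check Q = 1.1840e+04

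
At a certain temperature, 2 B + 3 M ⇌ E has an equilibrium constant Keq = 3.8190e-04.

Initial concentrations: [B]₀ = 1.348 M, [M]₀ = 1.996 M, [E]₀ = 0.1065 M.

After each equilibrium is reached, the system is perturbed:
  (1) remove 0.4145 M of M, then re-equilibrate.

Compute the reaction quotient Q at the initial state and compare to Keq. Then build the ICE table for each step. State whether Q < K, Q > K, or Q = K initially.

Q₀ = 0.00737; Q > K (proceeds reverse)

Q₀ = 0.00737 vs Keq = 3.8190e-04 ⇒ Q>K, reverse
Step 1:
                  B         M         E
  init        1.348     1.996    0.1065
  Δ          0.1915    0.2872  -0.09573
  eq          1.539     2.283   0.01077
  solve Keq expr → x = -0.09573; check Q = 3.8190e-04
Then remove 0.4145 M of M.
Step 2:
                  B         M         E
  init        1.539     1.869   0.01077
  Δ        0.009319   0.01398 -0.004659
  eq          1.549     1.883  0.006113
  solve Keq expr → x = -0.004659; check Q = 3.8190e-04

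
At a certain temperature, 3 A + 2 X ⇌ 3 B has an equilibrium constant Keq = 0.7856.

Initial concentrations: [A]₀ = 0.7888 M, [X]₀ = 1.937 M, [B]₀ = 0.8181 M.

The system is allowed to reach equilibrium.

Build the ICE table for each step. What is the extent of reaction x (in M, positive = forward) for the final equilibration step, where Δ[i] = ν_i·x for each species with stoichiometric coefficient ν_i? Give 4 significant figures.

Q₀ = 0.2973 vs Keq = 0.7856 ⇒ Q<K, forward
Step 1:
                   A          X          B
  init        0.7888      1.937     0.8181
  Δ          -0.1178   -0.07853     0.1178
  eq           0.671      1.858     0.9359
  solve Keq expr → x = 0.03927; check Q = 0.7856

x = 0.03927 M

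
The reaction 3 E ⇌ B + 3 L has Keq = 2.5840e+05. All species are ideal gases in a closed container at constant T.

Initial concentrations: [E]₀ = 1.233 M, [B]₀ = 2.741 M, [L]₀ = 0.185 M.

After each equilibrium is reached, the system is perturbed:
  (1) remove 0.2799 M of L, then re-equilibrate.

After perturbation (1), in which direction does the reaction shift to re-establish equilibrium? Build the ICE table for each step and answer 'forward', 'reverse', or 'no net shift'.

Q₀ = 0.009258 vs Keq = 2.5840e+05 ⇒ Q<K, forward
Step 1:
                   E          B          L
  Initial      1.233      2.741      0.185
  Change      -1.201     0.4004      1.201
  Equil      0.03187      3.141      1.386
  solve Keq expr → x = 0.4004; check Q = 2.5840e+05
Then remove 0.2799 M of L.
Step 2:
                   E          B          L
  Initial    0.03187      3.141      1.106
  Change   -0.006286   0.002095   0.006286
  Equil      0.02559      3.143      1.113
  solve Keq expr → x = 0.002095; check Q = 2.5840e+05

Direction: forward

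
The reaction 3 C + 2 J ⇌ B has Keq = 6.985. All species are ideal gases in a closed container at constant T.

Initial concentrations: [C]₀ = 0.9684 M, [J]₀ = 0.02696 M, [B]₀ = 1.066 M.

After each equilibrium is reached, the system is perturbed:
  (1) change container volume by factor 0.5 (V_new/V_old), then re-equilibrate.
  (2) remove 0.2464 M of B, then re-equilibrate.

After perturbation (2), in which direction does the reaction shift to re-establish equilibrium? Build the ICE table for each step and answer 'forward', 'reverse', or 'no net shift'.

Q₀ = 1615 vs Keq = 6.985 ⇒ Q>K, reverse
Step 1:
                   C          J          B
  Initial     0.9684    0.02696      1.066
  Change      0.3331     0.2221     -0.111
  Equil        1.301      0.249      0.955
  solve Keq expr → x = -0.111; check Q = 6.985
Then change container volume by factor 0.5 (V_new/V_old).
Step 2:
                   C          J          B
  Initial      2.603     0.4981       1.91
  Change     -0.4826    -0.3217     0.1609
  Equil         2.12     0.1763      2.071
  solve Keq expr → x = 0.1609; check Q = 6.985
Then remove 0.2464 M of B.
Step 3:
                   C          J          B
  Initial       2.12     0.1763      1.824
  Change    -0.01353   -0.00902    0.00451
  Equil        2.107     0.1673      1.829
  solve Keq expr → x = 0.00451; check Q = 6.985

Direction: forward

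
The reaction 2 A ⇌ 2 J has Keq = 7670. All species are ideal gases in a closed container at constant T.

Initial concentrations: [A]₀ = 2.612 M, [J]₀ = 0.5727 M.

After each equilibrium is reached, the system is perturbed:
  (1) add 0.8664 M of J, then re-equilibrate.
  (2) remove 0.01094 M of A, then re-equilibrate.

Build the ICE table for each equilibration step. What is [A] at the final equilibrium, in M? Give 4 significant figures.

[A]_eq = 0.04561 M

Q₀ = 0.04807 vs Keq = 7670 ⇒ Q<K, forward
Step 1:
                    A           J
  I             2.612      0.5727
  C            -2.576       2.576
  E           0.03595       3.149
  solve Keq expr → x = 1.288; check Q = 7670
Then add 0.8664 M of J.
Step 2:
                    A           J
  I           0.03595       4.015
  C          0.009781   -0.009781
  E           0.04573       4.005
  solve Keq expr → x = -0.004891; check Q = 7670
Then remove 0.01094 M of A.
Step 3:
                    A           J
  I           0.03479       4.005
  C           0.01082    -0.01082
  E           0.04561       3.995
  solve Keq expr → x = -0.005408; check Q = 7670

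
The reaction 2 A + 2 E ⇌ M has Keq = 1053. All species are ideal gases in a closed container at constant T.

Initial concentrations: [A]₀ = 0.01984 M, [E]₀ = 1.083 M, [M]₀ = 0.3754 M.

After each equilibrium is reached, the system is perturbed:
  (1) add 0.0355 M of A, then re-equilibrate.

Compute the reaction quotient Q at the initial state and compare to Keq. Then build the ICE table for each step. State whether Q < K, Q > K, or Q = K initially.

Q₀ = 813.1; Q < K (proceeds forward)

Q₀ = 813.1 vs Keq = 1053 ⇒ Q<K, forward
Step 1:
                  A         E         M
  I         0.01984     1.083    0.3754
  C       -0.002341 -0.002341   0.00117
  E          0.0175     1.081    0.3766
  solve Keq expr → x = 0.00117; check Q = 1053
Then add 0.0355 M of A.
Step 2:
                  A         E         M
  I           0.053     1.081    0.3766
  C        -0.03451  -0.03451   0.01726
  E         0.01849     1.046    0.3938
  solve Keq expr → x = 0.01726; check Q = 1053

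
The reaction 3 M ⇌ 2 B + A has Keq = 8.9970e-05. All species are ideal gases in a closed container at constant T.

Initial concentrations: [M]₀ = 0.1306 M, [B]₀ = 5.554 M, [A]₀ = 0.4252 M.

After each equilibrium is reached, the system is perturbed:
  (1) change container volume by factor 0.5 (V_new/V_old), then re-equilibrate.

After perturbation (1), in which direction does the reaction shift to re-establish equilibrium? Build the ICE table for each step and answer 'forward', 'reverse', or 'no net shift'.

Direction: no net shift

Q₀ = 5888 vs Keq = 8.9970e-05 ⇒ Q>K, reverse
Step 1:
                   M          B          A
  Initial     0.1306      5.554     0.4252
  Change       1.276    -0.8504    -0.4252
  Equil        1.406      4.704 1.1307e-05
  solve Keq expr → x = -0.4252; check Q = 8.9970e-05
Then change container volume by factor 0.5 (V_new/V_old).
Step 2:
                   M          B          A
  Initial      2.812      9.407 2.2614e-05
  Change           0          0          0
  Equil        2.812      9.407 2.2614e-05
  solve Keq expr → x = 0; check Q = 8.9970e-05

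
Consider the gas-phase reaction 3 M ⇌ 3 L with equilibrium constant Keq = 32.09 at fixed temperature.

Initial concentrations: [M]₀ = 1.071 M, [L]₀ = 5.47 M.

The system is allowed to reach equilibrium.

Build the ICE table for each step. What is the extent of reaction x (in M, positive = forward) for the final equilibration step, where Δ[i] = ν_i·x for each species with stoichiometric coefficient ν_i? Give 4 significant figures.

x = -0.1649 M

Q₀ = 133.2 vs Keq = 32.09 ⇒ Q>K, reverse
Step 1:
                  M         L
  Initial     1.071      5.47
  Change     0.4947   -0.4947
  Equil       1.566     4.975
  solve Keq expr → x = -0.1649; check Q = 32.09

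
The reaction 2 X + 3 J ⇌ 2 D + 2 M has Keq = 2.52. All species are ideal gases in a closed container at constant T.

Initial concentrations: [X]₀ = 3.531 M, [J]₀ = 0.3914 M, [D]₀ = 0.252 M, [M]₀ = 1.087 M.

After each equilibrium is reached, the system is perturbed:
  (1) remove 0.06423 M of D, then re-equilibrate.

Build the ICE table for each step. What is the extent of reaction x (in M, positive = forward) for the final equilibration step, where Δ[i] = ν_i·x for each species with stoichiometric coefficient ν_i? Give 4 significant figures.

Q₀ = 0.1004 vs Keq = 2.52 ⇒ Q<K, forward
Step 1:
                   X          J          D          M
  I            3.531     0.3914      0.252      1.087
  C          -0.1307    -0.1961     0.1307     0.1307
  E              3.4     0.1953     0.3827      1.218
  solve Keq expr → x = 0.06535; check Q = 2.52
Then remove 0.06423 M of D.
Step 2:
                   X          J          D          M
  I              3.4     0.1953     0.3185      1.218
  C         -0.01131   -0.01696    0.01131    0.01131
  E            3.389     0.1784     0.3298      1.229
  solve Keq expr → x = 0.005654; check Q = 2.52

x = 0.005654 M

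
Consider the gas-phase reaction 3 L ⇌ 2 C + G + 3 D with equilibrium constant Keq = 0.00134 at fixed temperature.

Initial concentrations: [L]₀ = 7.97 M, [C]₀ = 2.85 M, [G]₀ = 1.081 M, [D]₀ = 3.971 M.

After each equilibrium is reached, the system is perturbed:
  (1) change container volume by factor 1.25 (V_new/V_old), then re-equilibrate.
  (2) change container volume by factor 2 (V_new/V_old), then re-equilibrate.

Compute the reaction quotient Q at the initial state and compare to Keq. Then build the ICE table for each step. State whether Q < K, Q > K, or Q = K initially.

Q₀ = 1.086 vs Keq = 0.00134 ⇒ Q>K, reverse
Step 1:
                  L         C         G         D
  I            7.97      2.85     1.081     3.971
  C           2.429    -1.619   -0.8097    -2.429
  E            10.4     1.231    0.2713     1.542
  solve Keq expr → x = -0.8097; check Q = 0.00134
Then change container volume by factor 1.25 (V_new/V_old).
Step 2:
                  L         C         G         D
  I           8.319    0.9845    0.2171     1.234
  C         -0.1243   0.08286   0.04143    0.1243
  E           8.195     1.067    0.2585     1.358
  solve Keq expr → x = 0.04143; check Q = 0.00134
Then change container volume by factor 2 (V_new/V_old).
Step 3:
                  L         C         G         D
  I           4.097    0.5337    0.1293     0.679
  C         -0.2379    0.1586    0.0793    0.2379
  E            3.86    0.6923    0.2086    0.9169
  solve Keq expr → x = 0.0793; check Q = 0.00134

Q₀ = 1.086; Q > K (proceeds reverse)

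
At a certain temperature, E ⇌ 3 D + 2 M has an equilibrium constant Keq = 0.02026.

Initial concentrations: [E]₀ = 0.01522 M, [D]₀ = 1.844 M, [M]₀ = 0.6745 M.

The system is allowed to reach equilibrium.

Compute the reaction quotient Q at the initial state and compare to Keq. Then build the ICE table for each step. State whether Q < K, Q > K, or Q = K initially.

Q₀ = 187.4 vs Keq = 0.02026 ⇒ Q>K, reverse
Step 1:
                    E           D           M
  init        0.01522       1.844      0.6745
  Δ             0.295     -0.8851     -0.5901
  eq           0.3103      0.9589     0.08443
  solve Keq expr → x = -0.295; check Q = 0.02026

Q₀ = 187.4; Q > K (proceeds reverse)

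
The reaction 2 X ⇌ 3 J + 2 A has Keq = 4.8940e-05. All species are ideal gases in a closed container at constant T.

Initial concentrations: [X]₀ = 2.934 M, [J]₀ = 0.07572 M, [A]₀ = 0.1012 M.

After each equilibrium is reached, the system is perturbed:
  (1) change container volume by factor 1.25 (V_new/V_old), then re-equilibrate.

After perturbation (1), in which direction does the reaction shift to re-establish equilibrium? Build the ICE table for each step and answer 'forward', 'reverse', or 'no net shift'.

Direction: forward

Q₀ = 5.1650e-07 vs Keq = 4.8940e-05 ⇒ Q<K, forward
Step 1:
                  X         J         A
  Initial     2.934   0.07572    0.1012
  Change   -0.09456    0.1418   0.09456
  Equil       2.839    0.2176    0.1958
  solve Keq expr → x = 0.04728; check Q = 4.8940e-05
Then change container volume by factor 1.25 (V_new/V_old).
Step 2:
                  X         J         A
  Initial     2.272     0.174    0.1566
  Change   -0.01809   0.02714   0.01809
  Equil       2.253    0.2012    0.1747
  solve Keq expr → x = 0.009047; check Q = 4.8940e-05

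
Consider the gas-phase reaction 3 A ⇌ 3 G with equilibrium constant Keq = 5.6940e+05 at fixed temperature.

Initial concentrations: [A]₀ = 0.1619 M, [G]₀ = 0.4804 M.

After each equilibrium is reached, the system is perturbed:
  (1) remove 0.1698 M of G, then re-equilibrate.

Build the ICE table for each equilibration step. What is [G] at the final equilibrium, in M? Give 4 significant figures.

[G]_eq = 0.4669 M

Q₀ = 26.13 vs Keq = 5.6940e+05 ⇒ Q<K, forward
Step 1:
                  A         G
  Initial    0.1619    0.4804
  Change    -0.1542    0.1542
  Equil    0.007657    0.6346
  solve Keq expr → x = 0.05141; check Q = 5.6940e+05
Then remove 0.1698 M of G.
Step 2:
                  A         G
  Initial  0.007657    0.4648
  Change  -0.002024  0.002024
  Equil    0.005633    0.4669
  solve Keq expr → x = 6.7474e-04; check Q = 5.6940e+05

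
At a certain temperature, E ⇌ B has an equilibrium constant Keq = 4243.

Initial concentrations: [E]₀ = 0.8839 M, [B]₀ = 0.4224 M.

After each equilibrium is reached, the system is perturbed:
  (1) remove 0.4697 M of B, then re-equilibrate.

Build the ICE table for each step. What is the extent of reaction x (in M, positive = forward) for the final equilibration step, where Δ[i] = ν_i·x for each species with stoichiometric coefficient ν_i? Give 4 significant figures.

Q₀ = 0.4779 vs Keq = 4243 ⇒ Q<K, forward
Step 1:
                  E         B
  I          0.8839    0.4224
  C         -0.8836    0.8836
  E       3.0780e-04     1.306
  solve Keq expr → x = 0.8836; check Q = 4243
Then remove 0.4697 M of B.
Step 2:
                  E         B
  I       3.0780e-04    0.8363
  C       -1.1067e-04 1.1067e-04
  E       1.9713e-04    0.8364
  solve Keq expr → x = 1.1067e-04; check Q = 4243

x = 1.1067e-04 M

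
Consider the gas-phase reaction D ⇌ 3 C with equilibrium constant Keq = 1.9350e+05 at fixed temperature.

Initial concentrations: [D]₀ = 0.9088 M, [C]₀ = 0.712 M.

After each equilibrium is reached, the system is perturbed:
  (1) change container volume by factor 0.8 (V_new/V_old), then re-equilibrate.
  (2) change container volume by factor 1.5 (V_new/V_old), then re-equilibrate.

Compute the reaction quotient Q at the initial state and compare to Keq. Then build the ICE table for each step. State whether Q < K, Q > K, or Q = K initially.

Q₀ = 0.3972 vs Keq = 1.9350e+05 ⇒ Q<K, forward
Step 1:
                    D           C
  I            0.9088       0.712
  C           -0.9086       2.726
  E        2.0997e-04       3.438
  solve Keq expr → x = 0.9086; check Q = 1.9350e+05
Then change container volume by factor 0.8 (V_new/V_old).
Step 2:
                    D           C
  I        2.6246e-04       4.297
  C        1.4751e-04 -4.4252e-04
  E        4.0996e-04       4.297
  solve Keq expr → x = -1.4751e-04; check Q = 1.9350e+05
Then change container volume by factor 1.5 (V_new/V_old).
Step 3:
                    D           C
  I        2.7331e-04       2.865
  C       -1.5178e-04  4.5534e-04
  E        1.2153e-04       2.865
  solve Keq expr → x = 1.5178e-04; check Q = 1.9350e+05

Q₀ = 0.3972; Q < K (proceeds forward)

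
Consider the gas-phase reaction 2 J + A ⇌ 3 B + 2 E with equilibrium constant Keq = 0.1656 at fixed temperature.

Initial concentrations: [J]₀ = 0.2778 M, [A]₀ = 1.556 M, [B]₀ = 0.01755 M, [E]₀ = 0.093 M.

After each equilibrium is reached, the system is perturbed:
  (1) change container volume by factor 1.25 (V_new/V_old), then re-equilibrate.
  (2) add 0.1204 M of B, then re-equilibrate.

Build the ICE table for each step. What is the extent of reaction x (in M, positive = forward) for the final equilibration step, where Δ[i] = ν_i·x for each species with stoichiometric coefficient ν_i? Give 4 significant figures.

x = -0.01223 M

Q₀ = 3.8933e-07 vs Keq = 0.1656 ⇒ Q<K, forward
Step 1:
                  J         A         B         E
  Initial    0.2778     1.556   0.01755     0.093
  Change    -0.1861  -0.09306    0.2792    0.1861
  Equil     0.09167     1.463    0.2967    0.2791
  solve Keq expr → x = 0.09306; check Q = 0.1656
Then change container volume by factor 1.25 (V_new/V_old).
Step 2:
                  J         A         B         E
  Initial   0.07334      1.17    0.2374    0.2233
  Change  -0.007888 -0.003944   0.01183  0.007888
  Equil     0.06545     1.166    0.2492    0.2312
  solve Keq expr → x = 0.003944; check Q = 0.1656
Then add 0.1204 M of B.
Step 3:
                  J         A         B         E
  Initial   0.06545     1.166    0.3696    0.2312
  Change    0.02445   0.01223  -0.03668  -0.02445
  Equil      0.0899     1.179    0.3329    0.2067
  solve Keq expr → x = -0.01223; check Q = 0.1656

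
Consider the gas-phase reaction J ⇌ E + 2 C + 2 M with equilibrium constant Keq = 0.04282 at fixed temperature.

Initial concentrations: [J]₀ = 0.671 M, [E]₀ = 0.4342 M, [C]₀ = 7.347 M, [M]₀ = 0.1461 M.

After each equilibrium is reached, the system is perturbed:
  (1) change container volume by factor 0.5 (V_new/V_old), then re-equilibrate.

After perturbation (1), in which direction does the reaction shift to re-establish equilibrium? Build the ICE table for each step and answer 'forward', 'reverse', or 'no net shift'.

Q₀ = 0.7456 vs Keq = 0.04282 ⇒ Q>K, reverse
Step 1:
                  J         E         C         M
  Initial     0.671    0.4342     7.347    0.1461
  Change    0.05334  -0.05334   -0.1067   -0.1067
  Equil      0.7243    0.3809      7.24   0.03941
  solve Keq expr → x = -0.05334; check Q = 0.04282
Then change container volume by factor 0.5 (V_new/V_old).
Step 2:
                  J         E         C         M
  Initial     1.449    0.7617     14.48   0.07883
  Change    0.02922  -0.02922  -0.05845  -0.05845
  Equil       1.478    0.7325     14.42   0.02038
  solve Keq expr → x = -0.02922; check Q = 0.04282

Direction: reverse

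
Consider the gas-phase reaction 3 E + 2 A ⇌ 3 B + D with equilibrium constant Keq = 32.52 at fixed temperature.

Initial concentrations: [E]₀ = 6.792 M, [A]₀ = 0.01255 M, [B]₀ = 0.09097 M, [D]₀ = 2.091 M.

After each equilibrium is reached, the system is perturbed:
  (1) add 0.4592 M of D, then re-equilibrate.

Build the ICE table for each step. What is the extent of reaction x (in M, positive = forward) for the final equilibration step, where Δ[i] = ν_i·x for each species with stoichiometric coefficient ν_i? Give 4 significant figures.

Q₀ = 0.0319 vs Keq = 32.52 ⇒ Q<K, forward
Step 1:
                   E          A          B          D
  init         6.792    0.01255    0.09097      2.091
  Δ         -0.01805   -0.01203    0.01805   0.006016
  eq           6.774 5.1845e-04      0.109      2.097
  solve Keq expr → x = 0.006016; check Q = 32.52
Then add 0.4592 M of D.
Step 2:
                   E          A          B          D
  init         6.774 5.1845e-04      0.109      2.556
  Δ       7.9971e-05 5.3314e-05 -7.9971e-05 -2.6657e-05
  eq           6.774 5.7176e-04     0.1089      2.556
  solve Keq expr → x = -2.6657e-05; check Q = 32.52

x = -2.6657e-05 M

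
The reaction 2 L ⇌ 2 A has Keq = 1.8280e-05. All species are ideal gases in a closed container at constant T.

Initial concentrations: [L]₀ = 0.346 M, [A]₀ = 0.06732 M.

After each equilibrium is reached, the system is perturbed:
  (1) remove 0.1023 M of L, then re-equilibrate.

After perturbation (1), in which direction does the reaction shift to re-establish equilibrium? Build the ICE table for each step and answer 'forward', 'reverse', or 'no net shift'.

Q₀ = 0.03786 vs Keq = 1.8280e-05 ⇒ Q>K, reverse
Step 1:
                    L           A
  Initial       0.346     0.06732
  Change      0.06556    -0.06556
  Equil        0.4116     0.00176
  solve Keq expr → x = -0.03278; check Q = 1.8280e-05
Then remove 0.1023 M of L.
Step 2:
                    L           A
  Initial      0.3093     0.00176
  Change   4.3552e-04 -4.3552e-04
  Equil        0.3097    0.001324
  solve Keq expr → x = -2.1776e-04; check Q = 1.8280e-05

Direction: reverse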